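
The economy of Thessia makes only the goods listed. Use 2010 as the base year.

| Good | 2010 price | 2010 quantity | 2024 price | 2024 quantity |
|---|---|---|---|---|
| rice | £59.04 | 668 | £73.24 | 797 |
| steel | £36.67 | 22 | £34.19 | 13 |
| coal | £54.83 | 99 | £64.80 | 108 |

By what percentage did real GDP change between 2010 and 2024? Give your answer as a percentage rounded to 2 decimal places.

17.03%

Real GDP 2010 = Nominal GDP 2010 = 59.04·668 + 36.67·22 + 54.83·99 = 45673.63.
Real GDP 2024 (at 2010 prices) = 59.04·797 + 36.67·13 + 54.83·108 = 53453.23.
Real growth = 53453.23/45673.63 − 1 = 0.1703.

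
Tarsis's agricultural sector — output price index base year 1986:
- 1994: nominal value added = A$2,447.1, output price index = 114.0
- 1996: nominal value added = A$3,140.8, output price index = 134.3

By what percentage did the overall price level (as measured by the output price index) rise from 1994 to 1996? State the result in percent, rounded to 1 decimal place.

Price-level change = 134.3 / 114.0 − 1 = 0.1781.

17.8%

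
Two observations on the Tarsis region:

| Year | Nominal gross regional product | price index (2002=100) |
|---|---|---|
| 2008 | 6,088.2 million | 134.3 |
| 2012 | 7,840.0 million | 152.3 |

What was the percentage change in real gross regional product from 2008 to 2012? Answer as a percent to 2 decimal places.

Real gross regional product 2008 = 6088.2 / 1.343 = 4533.28.
Real gross regional product 2012 = 7840.0 / 1.523 = 5147.73.
Real growth = 5147.73 / 4533.28 − 1 = 0.1355.

13.55%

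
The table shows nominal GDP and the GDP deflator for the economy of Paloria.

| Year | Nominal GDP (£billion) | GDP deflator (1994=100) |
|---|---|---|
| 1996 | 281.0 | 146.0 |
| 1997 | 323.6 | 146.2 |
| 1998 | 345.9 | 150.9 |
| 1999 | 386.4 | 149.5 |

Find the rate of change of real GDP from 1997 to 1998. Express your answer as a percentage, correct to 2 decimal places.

3.56%

Real GDP 1997 = 323.6/1.462 = 221.34.
Real GDP 1998 = 345.9/1.509 = 229.22.
Change = 229.22/221.34 − 1 = 0.0356.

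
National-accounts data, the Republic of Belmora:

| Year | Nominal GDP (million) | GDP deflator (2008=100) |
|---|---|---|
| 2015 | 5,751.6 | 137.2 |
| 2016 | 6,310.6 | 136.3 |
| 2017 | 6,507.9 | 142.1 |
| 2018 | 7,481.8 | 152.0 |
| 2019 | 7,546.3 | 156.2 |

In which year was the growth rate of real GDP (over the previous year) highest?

2016: real = 6310.6/1.363 = 4629.93; growth vs 2015 (4192.13) = 10.44%.
2017: real = 6507.9/1.421 = 4579.80; growth vs 2016 (4629.93) = -1.08%.
2018: real = 7481.8/1.520 = 4922.24; growth vs 2017 (4579.80) = 7.48%.
2019: real = 7546.3/1.562 = 4831.18; growth vs 2018 (4922.24) = -1.85%.

2016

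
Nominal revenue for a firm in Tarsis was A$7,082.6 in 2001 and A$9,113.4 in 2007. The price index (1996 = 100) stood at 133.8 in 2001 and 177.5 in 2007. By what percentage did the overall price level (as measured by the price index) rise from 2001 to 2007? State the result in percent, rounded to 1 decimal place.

Price-level change = 177.5 / 133.8 − 1 = 0.3266.

32.7%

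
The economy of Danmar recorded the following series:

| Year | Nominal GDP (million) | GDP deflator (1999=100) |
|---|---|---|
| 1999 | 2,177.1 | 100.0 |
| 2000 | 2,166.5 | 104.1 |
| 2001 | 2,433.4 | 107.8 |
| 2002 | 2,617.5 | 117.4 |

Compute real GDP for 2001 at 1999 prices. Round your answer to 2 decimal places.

Real GDP 2001 = 2433.4 / 1.078 = 2257.33.

2,257.33 million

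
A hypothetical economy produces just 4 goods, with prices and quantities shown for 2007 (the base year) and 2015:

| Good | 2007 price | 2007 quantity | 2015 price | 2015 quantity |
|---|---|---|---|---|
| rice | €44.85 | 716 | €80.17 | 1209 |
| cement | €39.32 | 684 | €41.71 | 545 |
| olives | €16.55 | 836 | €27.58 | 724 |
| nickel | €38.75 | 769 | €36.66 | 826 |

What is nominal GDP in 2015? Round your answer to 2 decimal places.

Nominal GDP 2015 = Σ (p_2015 × q_2015) = 80.17·1209 + 41.71·545 + 27.58·724 + 36.66·826 = 169906.56.

€169906.56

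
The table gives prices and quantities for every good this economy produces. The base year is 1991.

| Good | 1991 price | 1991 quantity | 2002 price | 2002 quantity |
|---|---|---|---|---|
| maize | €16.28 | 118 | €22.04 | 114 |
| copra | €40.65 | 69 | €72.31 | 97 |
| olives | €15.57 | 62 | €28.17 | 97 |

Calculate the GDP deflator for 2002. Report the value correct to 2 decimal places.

Nominal GDP 2002 = 22.04·114 + 72.31·97 + 28.17·97 = 12259.12.
Real GDP 2002 (at 1991 prices) = 16.28·114 + 40.65·97 + 15.57·97 = 7309.26.
Deflator = Nominal/Real × 100 = 12259.12/7309.26 × 100 = 167.720.

167.72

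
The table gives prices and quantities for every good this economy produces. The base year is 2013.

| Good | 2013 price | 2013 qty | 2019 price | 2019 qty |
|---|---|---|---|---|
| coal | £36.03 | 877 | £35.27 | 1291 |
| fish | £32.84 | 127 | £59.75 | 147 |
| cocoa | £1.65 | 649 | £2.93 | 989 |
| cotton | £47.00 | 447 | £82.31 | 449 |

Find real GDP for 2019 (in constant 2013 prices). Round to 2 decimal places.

£74077.06

Real GDP 2019 = Σ (p_2013 × q_2019) = 36.03·1291 + 32.84·147 + 1.65·989 + 47.00·449 = 74077.06.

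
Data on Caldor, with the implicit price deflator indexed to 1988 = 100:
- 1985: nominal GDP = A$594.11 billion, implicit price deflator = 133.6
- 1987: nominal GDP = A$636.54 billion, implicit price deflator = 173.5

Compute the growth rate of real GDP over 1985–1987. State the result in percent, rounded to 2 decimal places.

Real GDP 1985 = 594.11 / 1.336 = 444.69.
Real GDP 1987 = 636.54 / 1.735 = 366.88.
Real growth = 366.88 / 444.69 − 1 = -0.1750.

-17.50%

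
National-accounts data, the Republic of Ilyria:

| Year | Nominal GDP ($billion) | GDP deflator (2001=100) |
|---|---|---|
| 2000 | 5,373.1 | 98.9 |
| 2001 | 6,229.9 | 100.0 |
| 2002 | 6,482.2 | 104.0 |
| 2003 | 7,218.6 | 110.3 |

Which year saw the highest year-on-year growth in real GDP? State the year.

2001: real = 6229.9/1.000 = 6229.90; growth vs 2000 (5432.86) = 14.67%.
2002: real = 6482.2/1.040 = 6232.88; growth vs 2001 (6229.90) = 0.05%.
2003: real = 7218.6/1.103 = 6544.51; growth vs 2002 (6232.88) = 5.00%.

2001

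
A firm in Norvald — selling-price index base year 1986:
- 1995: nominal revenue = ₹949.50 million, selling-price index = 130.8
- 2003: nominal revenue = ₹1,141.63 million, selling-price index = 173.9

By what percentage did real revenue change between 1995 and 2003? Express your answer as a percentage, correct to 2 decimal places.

-9.56%

Deflate each year: 1995 → 949.50/1.308 = 725.92; 2003 → 1141.63/1.739 = 656.49.
So real revenue changed by 656.49/725.92 − 1 = -0.0956, i.e. -9.56%.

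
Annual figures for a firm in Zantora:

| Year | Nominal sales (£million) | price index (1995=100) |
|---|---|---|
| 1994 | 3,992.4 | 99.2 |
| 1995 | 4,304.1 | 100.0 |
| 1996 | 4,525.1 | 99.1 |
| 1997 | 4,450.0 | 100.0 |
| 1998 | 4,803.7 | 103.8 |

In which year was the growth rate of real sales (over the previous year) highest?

1995

1995: real = 4304.1/1.000 = 4304.10; growth vs 1994 (4024.60) = 6.94%.
1996: real = 4525.1/0.991 = 4566.20; growth vs 1995 (4304.10) = 6.09%.
1997: real = 4450.0/1.000 = 4450.00; growth vs 1996 (4566.20) = -2.54%.
1998: real = 4803.7/1.038 = 4627.84; growth vs 1997 (4450.00) = 4.00%.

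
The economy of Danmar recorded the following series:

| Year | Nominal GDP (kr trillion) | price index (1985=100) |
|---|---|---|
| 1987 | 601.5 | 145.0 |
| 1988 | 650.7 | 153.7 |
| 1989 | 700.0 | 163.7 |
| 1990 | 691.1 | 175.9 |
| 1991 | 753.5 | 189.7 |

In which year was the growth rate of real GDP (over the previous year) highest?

1988: real = 650.7/1.537 = 423.36; growth vs 1987 (414.83) = 2.06%.
1989: real = 700.0/1.637 = 427.61; growth vs 1988 (423.36) = 1.00%.
1990: real = 691.1/1.759 = 392.89; growth vs 1989 (427.61) = -8.12%.
1991: real = 753.5/1.897 = 397.21; growth vs 1990 (392.89) = 1.10%.

1988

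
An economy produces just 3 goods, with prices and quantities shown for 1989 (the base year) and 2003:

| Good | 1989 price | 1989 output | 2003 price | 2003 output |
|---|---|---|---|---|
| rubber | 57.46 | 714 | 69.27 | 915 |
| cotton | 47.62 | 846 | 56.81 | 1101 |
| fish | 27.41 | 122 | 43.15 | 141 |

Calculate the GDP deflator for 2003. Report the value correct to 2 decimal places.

121.26

Nominal GDP 2003 = 69.27·915 + 56.81·1101 + 43.15·141 = 132014.01.
Real GDP 2003 (at 1989 prices) = 57.46·915 + 47.62·1101 + 27.41·141 = 108870.33.
Deflator = Nominal/Real × 100 = 132014.01/108870.33 × 100 = 121.258.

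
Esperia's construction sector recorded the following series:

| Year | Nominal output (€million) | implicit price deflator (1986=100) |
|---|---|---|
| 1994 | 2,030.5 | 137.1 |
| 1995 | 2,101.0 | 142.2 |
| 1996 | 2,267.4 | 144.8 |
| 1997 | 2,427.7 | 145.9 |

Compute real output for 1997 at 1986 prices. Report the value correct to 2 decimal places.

€1,663.95 million

Real output 1997 = 2427.7 / 1.459 = 1663.95.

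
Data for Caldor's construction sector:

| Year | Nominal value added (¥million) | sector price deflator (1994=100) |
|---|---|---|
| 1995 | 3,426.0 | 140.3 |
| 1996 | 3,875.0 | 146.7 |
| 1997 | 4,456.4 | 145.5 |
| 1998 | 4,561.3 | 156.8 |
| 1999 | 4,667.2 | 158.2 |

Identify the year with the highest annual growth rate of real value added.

1997

1996: real = 3875.0/1.467 = 2641.45; growth vs 1995 (2441.91) = 8.17%.
1997: real = 4456.4/1.455 = 3062.82; growth vs 1996 (2641.45) = 15.95%.
1998: real = 4561.3/1.568 = 2908.99; growth vs 1997 (3062.82) = -5.02%.
1999: real = 4667.2/1.582 = 2950.19; growth vs 1998 (2908.99) = 1.42%.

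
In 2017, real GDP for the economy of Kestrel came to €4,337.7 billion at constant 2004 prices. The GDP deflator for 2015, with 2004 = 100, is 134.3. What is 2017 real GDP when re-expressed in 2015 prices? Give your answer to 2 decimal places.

Real GDP in 2015 prices = Real GDP in 2004 prices × (P_2015/P_2004) = 4337.7 × 1.343 = 5825.53.

€5,825.53 billion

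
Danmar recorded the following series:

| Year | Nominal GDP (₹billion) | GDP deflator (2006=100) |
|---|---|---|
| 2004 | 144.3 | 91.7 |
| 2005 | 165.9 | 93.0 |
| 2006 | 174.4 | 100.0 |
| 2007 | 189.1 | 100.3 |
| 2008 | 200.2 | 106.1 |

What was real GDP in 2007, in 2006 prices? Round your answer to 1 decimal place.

Real GDP 2007 = 189.1 / 1.003 = 188.53.

₹188.5 billion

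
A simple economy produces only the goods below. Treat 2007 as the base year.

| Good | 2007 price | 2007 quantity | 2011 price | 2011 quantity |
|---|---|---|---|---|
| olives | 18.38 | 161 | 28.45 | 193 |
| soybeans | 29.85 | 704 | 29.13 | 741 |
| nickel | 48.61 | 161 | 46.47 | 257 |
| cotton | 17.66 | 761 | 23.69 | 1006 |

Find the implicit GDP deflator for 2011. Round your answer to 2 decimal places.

Nominal GDP 2011 = 28.45·193 + 29.13·741 + 46.47·257 + 23.69·1006 = 62851.11.
Real GDP 2011 (at 2007 prices) = 18.38·193 + 29.85·741 + 48.61·257 + 17.66·1006 = 55924.92.
Deflator = Nominal/Real × 100 = 62851.11/55924.92 × 100 = 112.385.

112.38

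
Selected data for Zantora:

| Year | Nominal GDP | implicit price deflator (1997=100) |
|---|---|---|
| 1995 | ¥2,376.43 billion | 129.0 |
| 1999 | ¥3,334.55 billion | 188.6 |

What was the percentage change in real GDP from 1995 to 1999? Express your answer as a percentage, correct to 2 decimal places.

Deflate each year: 1995 → 2376.43/1.290 = 1842.19; 1999 → 3334.55/1.886 = 1768.05.
So real GDP changed by 1768.05/1842.19 − 1 = -0.0402, i.e. -4.02%.

-4.02%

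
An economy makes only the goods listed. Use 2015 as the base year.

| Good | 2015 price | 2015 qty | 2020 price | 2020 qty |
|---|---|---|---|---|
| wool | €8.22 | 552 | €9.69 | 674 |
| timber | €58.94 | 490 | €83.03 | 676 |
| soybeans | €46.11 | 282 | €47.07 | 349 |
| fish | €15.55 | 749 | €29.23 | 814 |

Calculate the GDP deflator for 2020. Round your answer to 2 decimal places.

138.78

Nominal GDP 2020 = 9.69·674 + 83.03·676 + 47.07·349 + 29.23·814 = 102879.99.
Real GDP 2020 (at 2015 prices) = 8.22·674 + 58.94·676 + 46.11·349 + 15.55·814 = 74133.81.
Deflator = Nominal/Real × 100 = 102879.99/74133.81 × 100 = 138.776.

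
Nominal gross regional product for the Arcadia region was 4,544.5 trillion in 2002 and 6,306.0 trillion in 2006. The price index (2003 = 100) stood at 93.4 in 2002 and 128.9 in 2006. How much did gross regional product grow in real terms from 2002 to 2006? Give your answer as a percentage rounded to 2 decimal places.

Deflate each year: 2002 → 4544.5/0.934 = 4865.63; 2006 → 6306.0/1.289 = 4892.16.
So real gross regional product changed by 4892.16/4865.63 − 1 = 0.0055, i.e. 0.55%.

0.55%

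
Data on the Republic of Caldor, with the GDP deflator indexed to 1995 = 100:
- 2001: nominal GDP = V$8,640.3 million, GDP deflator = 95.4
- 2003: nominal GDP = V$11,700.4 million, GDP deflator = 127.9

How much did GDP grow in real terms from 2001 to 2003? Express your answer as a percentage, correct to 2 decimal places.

1.01%

Real GDP 2001 = 8640.3 / 0.954 = 9056.92.
Real GDP 2003 = 11700.4 / 1.279 = 9148.08.
Real growth = 9148.08 / 9056.92 − 1 = 0.0101.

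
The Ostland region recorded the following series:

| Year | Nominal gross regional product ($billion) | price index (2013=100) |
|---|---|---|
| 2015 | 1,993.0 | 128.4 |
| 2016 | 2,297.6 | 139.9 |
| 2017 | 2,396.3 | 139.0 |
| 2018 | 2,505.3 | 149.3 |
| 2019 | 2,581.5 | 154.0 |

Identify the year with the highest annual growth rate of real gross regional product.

2016

2016: real = 2297.6/1.399 = 1642.32; growth vs 2015 (1552.18) = 5.81%.
2017: real = 2396.3/1.390 = 1723.96; growth vs 2016 (1642.32) = 4.97%.
2018: real = 2505.3/1.493 = 1678.03; growth vs 2017 (1723.96) = -2.66%.
2019: real = 2581.5/1.540 = 1676.30; growth vs 2018 (1678.03) = -0.10%.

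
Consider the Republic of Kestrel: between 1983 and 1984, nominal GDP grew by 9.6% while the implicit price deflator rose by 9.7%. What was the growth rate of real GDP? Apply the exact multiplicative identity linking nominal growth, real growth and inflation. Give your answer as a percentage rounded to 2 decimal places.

(1 + g_nom) = (1 + g_real)(1 + π), so g_real = 1.0960 / 1.0970 − 1 = -0.00091.

-0.09%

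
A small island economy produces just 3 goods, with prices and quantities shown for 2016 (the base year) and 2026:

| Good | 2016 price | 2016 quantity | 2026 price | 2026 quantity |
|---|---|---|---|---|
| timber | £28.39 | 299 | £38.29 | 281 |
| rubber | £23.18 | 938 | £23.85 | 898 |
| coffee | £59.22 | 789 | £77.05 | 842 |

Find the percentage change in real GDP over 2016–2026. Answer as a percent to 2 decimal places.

Real GDP 2016 = Nominal GDP 2016 = 28.39·299 + 23.18·938 + 59.22·789 = 76956.03.
Real GDP 2026 (at 2016 prices) = 28.39·281 + 23.18·898 + 59.22·842 = 78656.47.
Real growth = 78656.47/76956.03 − 1 = 0.0221.

2.21%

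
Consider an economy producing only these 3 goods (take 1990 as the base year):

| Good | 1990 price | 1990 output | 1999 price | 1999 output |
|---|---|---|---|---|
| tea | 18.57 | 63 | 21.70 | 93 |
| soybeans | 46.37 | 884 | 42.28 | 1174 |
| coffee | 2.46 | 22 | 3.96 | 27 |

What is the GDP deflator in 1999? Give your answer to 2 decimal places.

92.05

Nominal GDP 1999 = 21.70·93 + 42.28·1174 + 3.96·27 = 51761.74.
Real GDP 1999 (at 1990 prices) = 18.57·93 + 46.37·1174 + 2.46·27 = 56231.81.
Deflator = Nominal/Real × 100 = 51761.74/56231.81 × 100 = 92.051.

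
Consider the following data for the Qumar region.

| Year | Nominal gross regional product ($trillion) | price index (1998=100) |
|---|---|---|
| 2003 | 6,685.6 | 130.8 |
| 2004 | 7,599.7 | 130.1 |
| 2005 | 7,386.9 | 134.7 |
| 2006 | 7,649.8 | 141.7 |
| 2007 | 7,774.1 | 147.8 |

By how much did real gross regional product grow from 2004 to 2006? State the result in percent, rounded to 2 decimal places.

Real gross regional product 2004 = 7599.7/1.301 = 5841.43.
Real gross regional product 2006 = 7649.8/1.417 = 5398.59.
Change = 5398.59/5841.43 − 1 = -0.0758.

-7.58%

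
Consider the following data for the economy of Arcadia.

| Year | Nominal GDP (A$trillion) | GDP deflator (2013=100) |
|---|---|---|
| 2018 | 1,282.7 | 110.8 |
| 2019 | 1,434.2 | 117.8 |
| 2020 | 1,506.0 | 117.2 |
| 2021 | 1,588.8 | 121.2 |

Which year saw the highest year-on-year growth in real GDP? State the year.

2019: real = 1434.2/1.178 = 1217.49; growth vs 2018 (1157.67) = 5.17%.
2020: real = 1506.0/1.172 = 1284.98; growth vs 2019 (1217.49) = 5.54%.
2021: real = 1588.8/1.212 = 1310.89; growth vs 2020 (1284.98) = 2.02%.

2020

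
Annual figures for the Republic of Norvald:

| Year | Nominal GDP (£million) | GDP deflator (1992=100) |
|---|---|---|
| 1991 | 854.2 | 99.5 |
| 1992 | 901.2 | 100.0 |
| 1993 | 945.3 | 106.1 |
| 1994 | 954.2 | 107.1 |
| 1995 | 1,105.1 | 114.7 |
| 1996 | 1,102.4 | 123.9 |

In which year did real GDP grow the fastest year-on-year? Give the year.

1995

1992: real = 901.2/1.000 = 901.20; growth vs 1991 (858.49) = 4.98%.
1993: real = 945.3/1.061 = 890.95; growth vs 1992 (901.20) = -1.14%.
1994: real = 954.2/1.071 = 890.94; growth vs 1993 (890.95) = 0.00%.
1995: real = 1105.1/1.147 = 963.47; growth vs 1994 (890.94) = 8.14%.
1996: real = 1102.4/1.239 = 889.75; growth vs 1995 (963.47) = -7.65%.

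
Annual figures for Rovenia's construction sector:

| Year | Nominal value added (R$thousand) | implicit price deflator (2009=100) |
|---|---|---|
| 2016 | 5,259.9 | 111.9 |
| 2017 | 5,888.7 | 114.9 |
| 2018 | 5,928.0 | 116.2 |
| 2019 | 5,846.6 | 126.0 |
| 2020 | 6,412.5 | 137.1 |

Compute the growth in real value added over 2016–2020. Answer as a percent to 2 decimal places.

-0.50%

Real value added 2016 = 5259.9/1.119 = 4700.54.
Real value added 2020 = 6412.5/1.371 = 4677.24.
Change = 4677.24/4700.54 − 1 = -0.0050.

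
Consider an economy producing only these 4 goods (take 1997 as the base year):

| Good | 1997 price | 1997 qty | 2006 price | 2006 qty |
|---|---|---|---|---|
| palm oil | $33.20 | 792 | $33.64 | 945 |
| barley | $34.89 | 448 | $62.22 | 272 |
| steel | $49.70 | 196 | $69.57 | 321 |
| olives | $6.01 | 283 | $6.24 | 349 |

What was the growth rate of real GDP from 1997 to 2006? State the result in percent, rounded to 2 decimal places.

Real GDP 1997 = Nominal GDP 1997 = 33.20·792 + 34.89·448 + 49.70·196 + 6.01·283 = 53367.15.
Real GDP 2006 (at 1997 prices) = 33.20·945 + 34.89·272 + 49.70·321 + 6.01·349 = 58915.27.
Real growth = 58915.27/53367.15 − 1 = 0.1040.

10.40%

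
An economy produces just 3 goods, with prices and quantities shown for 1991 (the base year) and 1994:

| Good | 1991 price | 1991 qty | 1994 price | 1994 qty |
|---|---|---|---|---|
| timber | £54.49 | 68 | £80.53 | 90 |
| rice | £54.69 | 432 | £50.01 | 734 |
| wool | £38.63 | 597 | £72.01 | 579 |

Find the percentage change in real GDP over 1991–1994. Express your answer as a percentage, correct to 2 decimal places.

Real GDP 1991 = Nominal GDP 1991 = 54.49·68 + 54.69·432 + 38.63·597 = 50393.51.
Real GDP 1994 (at 1991 prices) = 54.49·90 + 54.69·734 + 38.63·579 = 67413.33.
Real growth = 67413.33/50393.51 − 1 = 0.3377.

33.77%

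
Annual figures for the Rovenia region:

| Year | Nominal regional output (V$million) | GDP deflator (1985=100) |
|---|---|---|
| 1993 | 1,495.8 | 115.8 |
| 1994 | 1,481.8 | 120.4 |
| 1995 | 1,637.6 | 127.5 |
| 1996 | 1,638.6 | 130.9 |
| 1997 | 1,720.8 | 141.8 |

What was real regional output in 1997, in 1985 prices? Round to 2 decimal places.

Real regional output 1997 = 1720.8 / 1.418 = 1213.54.

V$1,213.54 million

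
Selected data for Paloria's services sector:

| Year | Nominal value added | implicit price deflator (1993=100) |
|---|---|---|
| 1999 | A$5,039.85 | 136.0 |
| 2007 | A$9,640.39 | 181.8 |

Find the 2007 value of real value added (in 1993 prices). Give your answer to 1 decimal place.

A$5,302.7

Real value added = Nominal / (implicit price deflator/100) = 9640.39 / 1.818 = 5302.74.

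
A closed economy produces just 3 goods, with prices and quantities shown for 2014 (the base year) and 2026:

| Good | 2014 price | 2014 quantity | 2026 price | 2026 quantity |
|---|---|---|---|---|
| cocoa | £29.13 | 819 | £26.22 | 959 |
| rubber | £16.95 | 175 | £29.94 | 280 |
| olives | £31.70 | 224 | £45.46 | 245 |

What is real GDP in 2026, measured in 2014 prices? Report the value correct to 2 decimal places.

Real GDP 2026 = Σ (p_2014 × q_2026) = 29.13·959 + 16.95·280 + 31.70·245 = 40448.17.

£40448.17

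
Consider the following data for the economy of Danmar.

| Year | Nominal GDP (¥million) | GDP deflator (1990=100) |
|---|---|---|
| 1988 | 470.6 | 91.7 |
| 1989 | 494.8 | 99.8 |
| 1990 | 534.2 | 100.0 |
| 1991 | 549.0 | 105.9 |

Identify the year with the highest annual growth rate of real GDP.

1989: real = 494.8/0.998 = 495.79; growth vs 1988 (513.20) = -3.39%.
1990: real = 534.2/1.000 = 534.20; growth vs 1989 (495.79) = 7.75%.
1991: real = 549.0/1.059 = 518.41; growth vs 1990 (534.20) = -2.96%.

1990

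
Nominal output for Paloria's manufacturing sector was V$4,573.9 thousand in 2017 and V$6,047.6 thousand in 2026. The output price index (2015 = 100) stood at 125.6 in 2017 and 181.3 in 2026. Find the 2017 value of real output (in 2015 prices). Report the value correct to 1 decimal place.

V$3,641.6 thousand

Real output = Nominal / (output price index/100) = 4573.9 / 1.256 = 3641.64.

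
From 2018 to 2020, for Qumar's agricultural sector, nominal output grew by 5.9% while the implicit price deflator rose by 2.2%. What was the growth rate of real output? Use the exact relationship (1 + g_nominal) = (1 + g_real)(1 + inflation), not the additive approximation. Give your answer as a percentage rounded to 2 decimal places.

(1 + g_nom) = (1 + g_real)(1 + π), so g_real = 1.0590 / 1.0220 − 1 = 0.03620.

3.62%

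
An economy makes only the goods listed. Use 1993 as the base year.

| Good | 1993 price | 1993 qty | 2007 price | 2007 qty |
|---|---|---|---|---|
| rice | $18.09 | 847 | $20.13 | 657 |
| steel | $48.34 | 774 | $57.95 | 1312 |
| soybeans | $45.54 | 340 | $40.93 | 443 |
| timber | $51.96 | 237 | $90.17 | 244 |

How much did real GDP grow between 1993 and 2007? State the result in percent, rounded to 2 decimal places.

34.30%

Real GDP 1993 = Nominal GDP 1993 = 18.09·847 + 48.34·774 + 45.54·340 + 51.96·237 = 80535.51.
Real GDP 2007 (at 1993 prices) = 18.09·657 + 48.34·1312 + 45.54·443 + 51.96·244 = 108159.67.
Real growth = 108159.67/80535.51 − 1 = 0.3430.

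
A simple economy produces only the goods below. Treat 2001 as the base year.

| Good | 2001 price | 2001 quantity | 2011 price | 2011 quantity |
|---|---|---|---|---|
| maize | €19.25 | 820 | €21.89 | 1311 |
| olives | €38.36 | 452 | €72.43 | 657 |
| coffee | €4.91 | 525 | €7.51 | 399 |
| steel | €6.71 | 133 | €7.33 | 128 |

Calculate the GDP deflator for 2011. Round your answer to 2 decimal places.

Nominal GDP 2011 = 21.89·1311 + 72.43·657 + 7.51·399 + 7.33·128 = 80219.03.
Real GDP 2011 (at 2001 prices) = 19.25·1311 + 38.36·657 + 4.91·399 + 6.71·128 = 53257.24.
Deflator = Nominal/Real × 100 = 80219.03/53257.24 × 100 = 150.626.

150.63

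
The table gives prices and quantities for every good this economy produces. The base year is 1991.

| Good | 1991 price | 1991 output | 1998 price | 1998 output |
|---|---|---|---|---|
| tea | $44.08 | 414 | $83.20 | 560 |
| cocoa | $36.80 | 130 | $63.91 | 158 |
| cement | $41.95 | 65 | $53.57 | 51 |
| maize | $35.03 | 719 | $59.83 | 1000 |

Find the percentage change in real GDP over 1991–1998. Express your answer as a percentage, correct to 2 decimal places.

Real GDP 1991 = Nominal GDP 1991 = 44.08·414 + 36.80·130 + 41.95·65 + 35.03·719 = 50946.44.
Real GDP 1998 (at 1991 prices) = 44.08·560 + 36.80·158 + 41.95·51 + 35.03·1000 = 67668.65.
Real growth = 67668.65/50946.44 − 1 = 0.3282.

32.82%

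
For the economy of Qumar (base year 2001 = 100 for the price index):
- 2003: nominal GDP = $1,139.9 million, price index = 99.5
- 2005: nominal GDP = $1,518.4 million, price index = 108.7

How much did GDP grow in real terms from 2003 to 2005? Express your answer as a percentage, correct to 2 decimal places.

21.93%

Real GDP 2003 = 1139.9 / 0.995 = 1145.63.
Real GDP 2005 = 1518.4 / 1.087 = 1396.87.
Real growth = 1396.87 / 1145.63 − 1 = 0.2193.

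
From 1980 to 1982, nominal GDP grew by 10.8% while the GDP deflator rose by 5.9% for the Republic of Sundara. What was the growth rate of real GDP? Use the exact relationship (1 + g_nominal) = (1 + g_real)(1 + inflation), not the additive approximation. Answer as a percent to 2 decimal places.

4.63%

(1 + g_nom) = (1 + g_real)(1 + π), so g_real = 1.1080 / 1.0590 − 1 = 0.04627.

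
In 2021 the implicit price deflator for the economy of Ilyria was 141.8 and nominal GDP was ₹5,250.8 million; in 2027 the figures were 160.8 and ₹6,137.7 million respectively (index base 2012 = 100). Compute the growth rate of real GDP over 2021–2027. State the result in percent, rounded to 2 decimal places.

Real GDP 2021 = 5250.8 / 1.418 = 3702.96.
Real GDP 2027 = 6137.7 / 1.608 = 3816.98.
Real growth = 3816.98 / 3702.96 − 1 = 0.0308.

3.08%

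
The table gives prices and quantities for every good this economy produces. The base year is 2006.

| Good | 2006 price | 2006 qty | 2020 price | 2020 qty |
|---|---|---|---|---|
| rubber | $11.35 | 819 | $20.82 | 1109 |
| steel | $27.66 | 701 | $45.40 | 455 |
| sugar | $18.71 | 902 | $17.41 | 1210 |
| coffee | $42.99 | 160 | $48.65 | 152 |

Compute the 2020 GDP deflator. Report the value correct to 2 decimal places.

Nominal GDP 2020 = 20.82·1109 + 45.40·455 + 17.41·1210 + 48.65·152 = 72207.28.
Real GDP 2020 (at 2006 prices) = 11.35·1109 + 27.66·455 + 18.71·1210 + 42.99·152 = 54346.03.
Deflator = Nominal/Real × 100 = 72207.28/54346.03 × 100 = 132.866.

132.87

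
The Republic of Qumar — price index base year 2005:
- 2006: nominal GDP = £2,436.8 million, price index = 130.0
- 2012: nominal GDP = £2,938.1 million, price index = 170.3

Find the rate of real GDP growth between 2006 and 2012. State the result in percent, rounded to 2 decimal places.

Real GDP 2006 = 2436.8 / 1.300 = 1874.46.
Real GDP 2012 = 2938.1 / 1.703 = 1725.25.
Real growth = 1725.25 / 1874.46 − 1 = -0.0796.

-7.96%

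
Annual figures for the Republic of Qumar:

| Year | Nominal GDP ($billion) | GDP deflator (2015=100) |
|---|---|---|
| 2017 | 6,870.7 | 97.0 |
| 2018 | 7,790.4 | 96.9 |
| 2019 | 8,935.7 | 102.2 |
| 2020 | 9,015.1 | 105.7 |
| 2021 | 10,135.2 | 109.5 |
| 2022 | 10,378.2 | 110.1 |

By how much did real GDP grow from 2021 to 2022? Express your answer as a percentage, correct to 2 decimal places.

1.84%

Real GDP 2021 = 10135.2/1.095 = 9255.89.
Real GDP 2022 = 10378.2/1.101 = 9426.16.
Change = 9426.16/9255.89 − 1 = 0.0184.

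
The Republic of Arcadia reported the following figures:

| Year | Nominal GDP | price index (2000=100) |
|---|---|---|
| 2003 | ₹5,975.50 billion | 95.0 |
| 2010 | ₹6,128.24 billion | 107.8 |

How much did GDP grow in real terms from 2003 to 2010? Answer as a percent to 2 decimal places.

Deflate each year: 2003 → 5975.50/0.950 = 6290.00; 2010 → 6128.24/1.078 = 5684.82.
So real GDP changed by 5684.82/6290.00 − 1 = -0.0962, i.e. -9.62%.

-9.62%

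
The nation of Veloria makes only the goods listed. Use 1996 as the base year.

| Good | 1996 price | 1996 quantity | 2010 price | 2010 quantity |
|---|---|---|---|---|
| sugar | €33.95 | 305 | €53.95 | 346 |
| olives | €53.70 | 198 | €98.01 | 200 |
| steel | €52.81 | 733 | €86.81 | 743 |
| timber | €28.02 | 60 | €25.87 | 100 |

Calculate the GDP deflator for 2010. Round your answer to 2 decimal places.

163.27

Nominal GDP 2010 = 53.95·346 + 98.01·200 + 86.81·743 + 25.87·100 = 105355.53.
Real GDP 2010 (at 1996 prices) = 33.95·346 + 53.70·200 + 52.81·743 + 28.02·100 = 64526.53.
Deflator = Nominal/Real × 100 = 105355.53/64526.53 × 100 = 163.275.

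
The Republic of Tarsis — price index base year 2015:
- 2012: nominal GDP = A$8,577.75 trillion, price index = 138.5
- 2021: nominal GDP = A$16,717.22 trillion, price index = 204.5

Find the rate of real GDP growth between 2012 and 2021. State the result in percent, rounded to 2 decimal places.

Deflate each year: 2012 → 8577.75/1.385 = 6193.32; 2021 → 16717.22/2.045 = 8174.68.
So real GDP changed by 8174.68/6193.32 − 1 = 0.3199, i.e. 31.99%.

31.99%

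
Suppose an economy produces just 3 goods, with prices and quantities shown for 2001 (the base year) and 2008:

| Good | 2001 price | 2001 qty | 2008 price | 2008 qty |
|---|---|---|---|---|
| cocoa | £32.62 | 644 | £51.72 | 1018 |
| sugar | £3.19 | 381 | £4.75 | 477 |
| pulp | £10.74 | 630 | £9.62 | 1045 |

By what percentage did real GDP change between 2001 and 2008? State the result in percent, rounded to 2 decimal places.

58.52%

Real GDP 2001 = Nominal GDP 2001 = 32.62·644 + 3.19·381 + 10.74·630 = 28988.87.
Real GDP 2008 (at 2001 prices) = 32.62·1018 + 3.19·477 + 10.74·1045 = 45952.09.
Real growth = 45952.09/28988.87 − 1 = 0.5852.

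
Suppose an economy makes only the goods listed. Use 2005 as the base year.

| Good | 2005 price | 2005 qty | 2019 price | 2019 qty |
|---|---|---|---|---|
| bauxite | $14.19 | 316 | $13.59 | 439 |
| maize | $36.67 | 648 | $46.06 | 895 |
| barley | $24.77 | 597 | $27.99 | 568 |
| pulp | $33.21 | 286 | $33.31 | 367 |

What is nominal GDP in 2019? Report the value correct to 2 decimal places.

Nominal GDP 2019 = Σ (p_2019 × q_2019) = 13.59·439 + 46.06·895 + 27.99·568 + 33.31·367 = 75312.80.

$75312.80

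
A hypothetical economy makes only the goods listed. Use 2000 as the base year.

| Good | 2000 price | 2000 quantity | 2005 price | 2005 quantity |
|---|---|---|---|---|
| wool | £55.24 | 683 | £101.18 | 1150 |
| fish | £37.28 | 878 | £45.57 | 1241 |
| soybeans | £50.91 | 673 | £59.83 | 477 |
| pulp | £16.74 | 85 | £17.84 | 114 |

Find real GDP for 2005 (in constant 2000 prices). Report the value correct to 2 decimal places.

£135982.91

Real GDP 2005 = Σ (p_2000 × q_2005) = 55.24·1150 + 37.28·1241 + 50.91·477 + 16.74·114 = 135982.91.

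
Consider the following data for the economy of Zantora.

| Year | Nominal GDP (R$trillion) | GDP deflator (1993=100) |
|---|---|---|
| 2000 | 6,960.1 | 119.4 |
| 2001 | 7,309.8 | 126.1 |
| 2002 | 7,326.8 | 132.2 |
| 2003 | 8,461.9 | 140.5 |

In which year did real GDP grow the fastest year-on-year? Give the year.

2003

2001: real = 7309.8/1.261 = 5796.83; growth vs 2000 (5829.23) = -0.56%.
2002: real = 7326.8/1.322 = 5542.21; growth vs 2001 (5796.83) = -4.39%.
2003: real = 8461.9/1.405 = 6022.70; growth vs 2002 (5542.21) = 8.67%.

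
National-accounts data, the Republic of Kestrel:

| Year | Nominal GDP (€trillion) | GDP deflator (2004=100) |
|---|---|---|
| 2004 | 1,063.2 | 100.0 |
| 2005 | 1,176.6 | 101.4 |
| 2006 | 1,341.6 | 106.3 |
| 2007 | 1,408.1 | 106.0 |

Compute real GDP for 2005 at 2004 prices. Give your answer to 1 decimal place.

Real GDP 2005 = 1176.6 / 1.014 = 1160.36.

€1,160.4 trillion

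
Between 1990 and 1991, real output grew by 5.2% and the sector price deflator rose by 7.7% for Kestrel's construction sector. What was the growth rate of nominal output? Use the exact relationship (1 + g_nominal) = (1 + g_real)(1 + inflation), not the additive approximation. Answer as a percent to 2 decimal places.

13.30%

(1 + g_nom) = (1 + g_real)(1 + π) = 1.0520 × 1.0770 = 1.13300.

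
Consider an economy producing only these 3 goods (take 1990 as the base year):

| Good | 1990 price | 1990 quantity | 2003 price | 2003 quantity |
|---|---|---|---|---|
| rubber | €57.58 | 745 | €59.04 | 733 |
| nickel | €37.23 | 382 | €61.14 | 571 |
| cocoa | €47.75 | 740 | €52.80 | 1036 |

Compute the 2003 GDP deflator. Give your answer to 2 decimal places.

117.67

Nominal GDP 2003 = 59.04·733 + 61.14·571 + 52.80·1036 = 132888.06.
Real GDP 2003 (at 1990 prices) = 57.58·733 + 37.23·571 + 47.75·1036 = 112933.47.
Deflator = Nominal/Real × 100 = 132888.06/112933.47 × 100 = 117.669.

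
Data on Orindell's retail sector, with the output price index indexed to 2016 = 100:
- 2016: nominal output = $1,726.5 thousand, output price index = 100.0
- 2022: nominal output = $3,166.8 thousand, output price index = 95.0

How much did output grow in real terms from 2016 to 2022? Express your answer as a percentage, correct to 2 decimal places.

Deflate each year: 2016 → 1726.5/1.000 = 1726.50; 2022 → 3166.8/0.950 = 3333.47.
So real output changed by 3333.47/1726.50 − 1 = 0.9308, i.e. 93.08%.

93.08%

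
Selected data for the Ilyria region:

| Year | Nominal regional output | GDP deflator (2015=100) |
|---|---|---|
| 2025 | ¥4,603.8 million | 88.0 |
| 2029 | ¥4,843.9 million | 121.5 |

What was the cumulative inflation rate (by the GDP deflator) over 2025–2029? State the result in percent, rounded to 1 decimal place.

Price-level change = 121.5 / 88.0 − 1 = 0.3807.

38.1%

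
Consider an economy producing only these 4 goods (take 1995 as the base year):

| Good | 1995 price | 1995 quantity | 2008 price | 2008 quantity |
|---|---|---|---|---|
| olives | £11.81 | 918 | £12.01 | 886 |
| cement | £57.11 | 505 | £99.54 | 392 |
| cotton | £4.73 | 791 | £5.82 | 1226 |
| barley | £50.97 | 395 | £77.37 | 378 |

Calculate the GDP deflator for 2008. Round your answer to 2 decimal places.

148.56

Nominal GDP 2008 = 12.01·886 + 99.54·392 + 5.82·1226 + 77.37·378 = 86041.72.
Real GDP 2008 (at 1995 prices) = 11.81·886 + 57.11·392 + 4.73·1226 + 50.97·378 = 57916.42.
Deflator = Nominal/Real × 100 = 86041.72/57916.42 × 100 = 148.562.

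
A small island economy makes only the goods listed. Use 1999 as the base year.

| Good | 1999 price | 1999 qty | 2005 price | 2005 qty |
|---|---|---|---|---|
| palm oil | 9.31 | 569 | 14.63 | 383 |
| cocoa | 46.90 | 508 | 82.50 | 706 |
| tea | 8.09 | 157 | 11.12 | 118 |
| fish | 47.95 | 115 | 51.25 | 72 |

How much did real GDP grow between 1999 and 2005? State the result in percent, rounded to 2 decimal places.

Real GDP 1999 = Nominal GDP 1999 = 9.31·569 + 46.90·508 + 8.09·157 + 47.95·115 = 35906.97.
Real GDP 2005 (at 1999 prices) = 9.31·383 + 46.90·706 + 8.09·118 + 47.95·72 = 41084.15.
Real growth = 41084.15/35906.97 − 1 = 0.1442.

14.42%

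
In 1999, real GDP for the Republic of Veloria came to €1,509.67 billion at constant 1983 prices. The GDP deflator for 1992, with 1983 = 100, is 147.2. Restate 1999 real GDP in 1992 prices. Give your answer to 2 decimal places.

Real GDP in 1992 prices = Real GDP in 1983 prices × (P_1992/P_1983) = 1509.67 × 1.472 = 2222.23.

€2,222.23 billion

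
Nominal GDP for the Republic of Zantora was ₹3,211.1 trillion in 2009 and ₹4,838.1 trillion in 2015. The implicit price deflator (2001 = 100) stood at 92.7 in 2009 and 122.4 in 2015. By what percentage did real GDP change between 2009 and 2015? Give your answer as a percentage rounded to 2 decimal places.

Real GDP 2009 = 3211.1 / 0.927 = 3463.97.
Real GDP 2015 = 4838.1 / 1.224 = 3952.70.
Real growth = 3952.70 / 3463.97 − 1 = 0.1411.

14.11%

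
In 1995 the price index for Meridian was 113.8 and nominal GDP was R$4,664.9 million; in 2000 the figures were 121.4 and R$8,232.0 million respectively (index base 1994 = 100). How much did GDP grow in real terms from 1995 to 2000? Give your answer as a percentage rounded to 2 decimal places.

Deflate each year: 1995 → 4664.9/1.138 = 4099.21; 2000 → 8232.0/1.214 = 6780.89.
So real GDP changed by 6780.89/4099.21 − 1 = 0.6542, i.e. 65.42%.

65.42%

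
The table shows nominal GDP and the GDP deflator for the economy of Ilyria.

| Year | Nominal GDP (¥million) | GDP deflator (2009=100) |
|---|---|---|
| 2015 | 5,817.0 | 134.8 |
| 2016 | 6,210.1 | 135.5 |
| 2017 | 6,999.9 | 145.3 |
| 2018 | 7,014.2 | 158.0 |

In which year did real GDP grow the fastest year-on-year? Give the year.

2016

2016: real = 6210.1/1.355 = 4583.10; growth vs 2015 (4315.28) = 6.21%.
2017: real = 6999.9/1.453 = 4817.55; growth vs 2016 (4583.10) = 5.12%.
2018: real = 7014.2/1.580 = 4439.37; growth vs 2017 (4817.55) = -7.85%.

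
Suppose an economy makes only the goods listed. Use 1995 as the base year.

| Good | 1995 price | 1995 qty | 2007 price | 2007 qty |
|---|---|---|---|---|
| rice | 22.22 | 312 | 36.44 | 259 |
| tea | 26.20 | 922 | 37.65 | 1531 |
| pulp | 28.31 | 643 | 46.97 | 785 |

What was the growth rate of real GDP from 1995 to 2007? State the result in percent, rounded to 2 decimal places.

38.14%

Real GDP 1995 = Nominal GDP 1995 = 22.22·312 + 26.20·922 + 28.31·643 = 49292.37.
Real GDP 2007 (at 1995 prices) = 22.22·259 + 26.20·1531 + 28.31·785 = 68090.53.
Real growth = 68090.53/49292.37 − 1 = 0.3814.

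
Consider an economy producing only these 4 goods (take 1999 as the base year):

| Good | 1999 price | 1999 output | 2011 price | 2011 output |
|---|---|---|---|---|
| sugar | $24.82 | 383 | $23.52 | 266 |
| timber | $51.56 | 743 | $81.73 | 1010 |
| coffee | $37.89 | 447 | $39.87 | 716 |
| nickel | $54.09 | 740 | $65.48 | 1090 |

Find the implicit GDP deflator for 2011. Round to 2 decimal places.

130.37

Nominal GDP 2011 = 23.52·266 + 81.73·1010 + 39.87·716 + 65.48·1090 = 188723.74.
Real GDP 2011 (at 1999 prices) = 24.82·266 + 51.56·1010 + 37.89·716 + 54.09·1090 = 144765.06.
Deflator = Nominal/Real × 100 = 188723.74/144765.06 × 100 = 130.366.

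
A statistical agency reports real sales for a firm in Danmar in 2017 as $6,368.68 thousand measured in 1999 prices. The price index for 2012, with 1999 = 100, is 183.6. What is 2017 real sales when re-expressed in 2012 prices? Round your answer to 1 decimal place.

Real sales in 2012 prices = Real sales in 1999 prices × (P_2012/P_1999) = 6368.68 × 1.836 = 11692.90.

$11,692.9 thousand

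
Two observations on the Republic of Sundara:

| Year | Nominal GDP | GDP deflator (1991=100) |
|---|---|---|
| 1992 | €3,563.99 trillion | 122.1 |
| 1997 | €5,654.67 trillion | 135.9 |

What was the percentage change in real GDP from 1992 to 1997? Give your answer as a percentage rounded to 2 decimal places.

Real GDP 1992 = 3563.99 / 1.221 = 2918.91.
Real GDP 1997 = 5654.67 / 1.359 = 4160.91.
Real growth = 4160.91 / 2918.91 − 1 = 0.4255.

42.55%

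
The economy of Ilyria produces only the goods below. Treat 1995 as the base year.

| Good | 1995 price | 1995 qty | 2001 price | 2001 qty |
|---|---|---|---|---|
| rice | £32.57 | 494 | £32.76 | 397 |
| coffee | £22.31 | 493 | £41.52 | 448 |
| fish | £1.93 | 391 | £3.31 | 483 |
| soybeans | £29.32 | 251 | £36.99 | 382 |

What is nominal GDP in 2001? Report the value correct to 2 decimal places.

Nominal GDP 2001 = Σ (p_2001 × q_2001) = 32.76·397 + 41.52·448 + 3.31·483 + 36.99·382 = 47335.59.

£47335.59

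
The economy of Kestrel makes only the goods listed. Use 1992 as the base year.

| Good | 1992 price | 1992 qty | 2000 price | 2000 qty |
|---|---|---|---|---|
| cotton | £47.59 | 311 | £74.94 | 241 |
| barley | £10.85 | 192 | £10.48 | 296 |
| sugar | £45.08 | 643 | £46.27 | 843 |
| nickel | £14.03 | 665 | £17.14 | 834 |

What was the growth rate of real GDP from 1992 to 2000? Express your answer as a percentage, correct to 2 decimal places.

Real GDP 1992 = Nominal GDP 1992 = 47.59·311 + 10.85·192 + 45.08·643 + 14.03·665 = 55200.08.
Real GDP 2000 (at 1992 prices) = 47.59·241 + 10.85·296 + 45.08·843 + 14.03·834 = 64384.25.
Real growth = 64384.25/55200.08 − 1 = 0.1664.

16.64%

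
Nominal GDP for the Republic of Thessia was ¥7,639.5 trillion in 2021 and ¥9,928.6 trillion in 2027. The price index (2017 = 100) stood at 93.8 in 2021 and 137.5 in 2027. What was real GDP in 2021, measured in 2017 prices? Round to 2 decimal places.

Real GDP = Nominal / (price index/100) = 7639.5 / 0.938 = 8144.46.

¥8,144.46 trillion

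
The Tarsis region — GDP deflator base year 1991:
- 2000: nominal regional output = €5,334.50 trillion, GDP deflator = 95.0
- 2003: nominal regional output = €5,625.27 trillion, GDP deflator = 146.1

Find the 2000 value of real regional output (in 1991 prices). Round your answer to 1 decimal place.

€5,615.3 trillion

Real regional output = Nominal / (GDP deflator/100) = 5334.50 / 0.950 = 5615.26.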